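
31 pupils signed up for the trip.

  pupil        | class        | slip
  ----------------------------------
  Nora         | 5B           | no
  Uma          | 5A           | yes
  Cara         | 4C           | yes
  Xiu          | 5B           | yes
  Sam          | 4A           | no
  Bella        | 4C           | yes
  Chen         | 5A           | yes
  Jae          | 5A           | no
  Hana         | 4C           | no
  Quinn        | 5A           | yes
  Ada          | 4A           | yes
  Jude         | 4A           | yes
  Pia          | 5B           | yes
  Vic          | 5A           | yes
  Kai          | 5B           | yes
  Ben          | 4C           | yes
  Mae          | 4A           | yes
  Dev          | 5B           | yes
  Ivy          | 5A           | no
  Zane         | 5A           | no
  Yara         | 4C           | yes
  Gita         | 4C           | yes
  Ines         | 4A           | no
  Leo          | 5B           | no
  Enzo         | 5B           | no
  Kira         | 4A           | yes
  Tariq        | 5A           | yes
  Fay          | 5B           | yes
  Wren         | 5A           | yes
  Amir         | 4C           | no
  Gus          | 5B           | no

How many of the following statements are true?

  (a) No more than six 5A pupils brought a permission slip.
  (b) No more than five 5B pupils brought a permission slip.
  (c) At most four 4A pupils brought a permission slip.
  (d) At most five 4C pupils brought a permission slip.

4

(a) 5A: |A| = 9, |A ∩ B| = 6; needs |A ∩ B| ≤ 6 — true.
(b) 5B: |A| = 9, |A ∩ B| = 5; needs |A ∩ B| ≤ 5 — true.
(c) 4A: |A| = 6, |A ∩ B| = 4; needs |A ∩ B| ≤ 4 — true.
(d) 4C: |A| = 7, |A ∩ B| = 5; needs |A ∩ B| ≤ 5 — true.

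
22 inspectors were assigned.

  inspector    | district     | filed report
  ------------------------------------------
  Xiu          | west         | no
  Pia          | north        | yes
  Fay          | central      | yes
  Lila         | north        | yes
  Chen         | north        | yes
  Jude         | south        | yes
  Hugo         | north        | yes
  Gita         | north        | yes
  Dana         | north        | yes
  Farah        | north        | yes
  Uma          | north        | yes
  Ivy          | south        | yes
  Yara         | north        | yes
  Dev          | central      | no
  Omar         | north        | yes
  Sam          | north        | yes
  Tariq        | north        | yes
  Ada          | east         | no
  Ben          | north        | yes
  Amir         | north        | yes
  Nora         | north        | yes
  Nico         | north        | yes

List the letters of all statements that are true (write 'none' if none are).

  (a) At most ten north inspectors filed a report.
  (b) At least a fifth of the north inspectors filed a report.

|A| = 16, |A ∩ B| = 16, |A ∖ B| = 0.
(a) |A ∩ B| ≤ 10: fails.
(b) |A ∩ B| / |A| ≥ 1/5: holds.

(b)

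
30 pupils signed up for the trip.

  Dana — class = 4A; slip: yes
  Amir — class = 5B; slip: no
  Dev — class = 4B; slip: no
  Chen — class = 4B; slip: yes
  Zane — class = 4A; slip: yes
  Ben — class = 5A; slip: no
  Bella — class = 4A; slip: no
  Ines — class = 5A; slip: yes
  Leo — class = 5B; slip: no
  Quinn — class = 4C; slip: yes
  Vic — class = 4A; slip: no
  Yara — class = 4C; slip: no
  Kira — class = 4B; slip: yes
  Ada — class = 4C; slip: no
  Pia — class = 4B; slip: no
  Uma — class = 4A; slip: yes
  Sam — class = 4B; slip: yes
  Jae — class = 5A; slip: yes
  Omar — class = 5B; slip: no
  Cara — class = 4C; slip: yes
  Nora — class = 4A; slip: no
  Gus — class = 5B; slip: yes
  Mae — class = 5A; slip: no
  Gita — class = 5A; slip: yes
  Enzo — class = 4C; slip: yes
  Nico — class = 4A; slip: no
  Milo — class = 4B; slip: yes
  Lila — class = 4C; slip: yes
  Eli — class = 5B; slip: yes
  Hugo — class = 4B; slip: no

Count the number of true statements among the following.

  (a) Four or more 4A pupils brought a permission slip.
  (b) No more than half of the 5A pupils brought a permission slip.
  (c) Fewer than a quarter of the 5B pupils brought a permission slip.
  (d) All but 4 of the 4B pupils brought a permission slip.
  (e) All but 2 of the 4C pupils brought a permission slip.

1

(a) 4A: |A| = 7, |A ∩ B| = 3; needs |A ∩ B| ≥ 4 — false.
(b) 5A: |A| = 5, |A ∩ B| = 3; needs |A ∩ B| ≤ |A ∖ B| — false.
(c) 5B: |A| = 5, |A ∩ B| = 2; needs |A ∩ B| / |A| < 1/4 — false.
(d) 4B: |A| = 7, |A ∩ B| = 4; needs |A ∖ B| = 4 — false.
(e) 4C: |A| = 6, |A ∩ B| = 4; needs |A ∖ B| = 2 — true.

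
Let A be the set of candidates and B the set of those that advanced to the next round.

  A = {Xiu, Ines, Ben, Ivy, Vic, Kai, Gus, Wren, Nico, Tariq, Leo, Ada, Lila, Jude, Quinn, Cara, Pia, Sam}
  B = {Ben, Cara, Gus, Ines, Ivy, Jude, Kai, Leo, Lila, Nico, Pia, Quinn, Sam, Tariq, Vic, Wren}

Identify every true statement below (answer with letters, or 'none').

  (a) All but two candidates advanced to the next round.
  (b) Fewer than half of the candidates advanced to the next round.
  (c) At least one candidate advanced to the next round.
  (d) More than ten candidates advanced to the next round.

|A| = 18, |A ∩ B| = 16, |A ∖ B| = 2.
(a) |A ∖ B| = 2: holds.
(b) |A ∩ B| < |A ∖ B|: fails.
(c) A ∩ B ≠ ∅ (|A ∩ B| ≥ 1): holds.
(d) |A ∩ B| > 10: holds.

(a), (c), (d)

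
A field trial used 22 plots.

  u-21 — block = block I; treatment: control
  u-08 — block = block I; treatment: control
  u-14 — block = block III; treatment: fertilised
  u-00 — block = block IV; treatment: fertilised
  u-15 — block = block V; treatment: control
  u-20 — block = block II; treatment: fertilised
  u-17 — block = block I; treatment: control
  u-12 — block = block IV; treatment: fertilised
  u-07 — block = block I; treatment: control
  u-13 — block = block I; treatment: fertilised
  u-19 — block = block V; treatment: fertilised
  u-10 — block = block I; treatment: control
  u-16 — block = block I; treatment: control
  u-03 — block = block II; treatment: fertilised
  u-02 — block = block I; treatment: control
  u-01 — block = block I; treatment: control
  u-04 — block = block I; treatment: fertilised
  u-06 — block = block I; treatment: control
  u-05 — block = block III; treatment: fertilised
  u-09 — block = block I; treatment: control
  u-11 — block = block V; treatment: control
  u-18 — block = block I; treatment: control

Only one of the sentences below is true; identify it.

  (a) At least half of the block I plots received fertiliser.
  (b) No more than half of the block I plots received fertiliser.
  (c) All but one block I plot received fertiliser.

(b)

|A| = 13, |A ∩ B| = 2, |A ∖ B| = 11.
(a) requires |A ∩ B| ≥ |A ∖ B|: false.
(b) requires |A ∩ B| ≤ |A ∖ B|: true.
(c) requires |A ∖ B| = 1: false.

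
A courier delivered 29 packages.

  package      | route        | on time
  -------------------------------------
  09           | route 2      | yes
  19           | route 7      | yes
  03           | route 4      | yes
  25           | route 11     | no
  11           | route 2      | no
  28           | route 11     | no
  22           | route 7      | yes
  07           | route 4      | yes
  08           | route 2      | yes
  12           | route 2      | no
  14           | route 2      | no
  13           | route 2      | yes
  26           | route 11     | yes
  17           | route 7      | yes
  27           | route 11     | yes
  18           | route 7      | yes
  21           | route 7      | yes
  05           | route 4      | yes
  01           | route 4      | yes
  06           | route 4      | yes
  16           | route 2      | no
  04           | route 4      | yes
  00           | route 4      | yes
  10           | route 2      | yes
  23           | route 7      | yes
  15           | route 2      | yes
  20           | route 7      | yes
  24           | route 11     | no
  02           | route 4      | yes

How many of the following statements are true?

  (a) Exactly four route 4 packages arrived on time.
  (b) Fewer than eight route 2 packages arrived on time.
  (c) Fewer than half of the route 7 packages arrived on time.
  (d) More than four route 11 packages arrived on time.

(a) route 4: |A| = 8, |A ∩ B| = 8; needs |A ∩ B| = 4 — false.
(b) route 2: |A| = 9, |A ∩ B| = 5; needs |A ∩ B| < 8 — true.
(c) route 7: |A| = 7, |A ∩ B| = 7; needs |A ∩ B| < |A ∖ B| — false.
(d) route 11: |A| = 5, |A ∩ B| = 2; needs |A ∩ B| > 4 — false.

1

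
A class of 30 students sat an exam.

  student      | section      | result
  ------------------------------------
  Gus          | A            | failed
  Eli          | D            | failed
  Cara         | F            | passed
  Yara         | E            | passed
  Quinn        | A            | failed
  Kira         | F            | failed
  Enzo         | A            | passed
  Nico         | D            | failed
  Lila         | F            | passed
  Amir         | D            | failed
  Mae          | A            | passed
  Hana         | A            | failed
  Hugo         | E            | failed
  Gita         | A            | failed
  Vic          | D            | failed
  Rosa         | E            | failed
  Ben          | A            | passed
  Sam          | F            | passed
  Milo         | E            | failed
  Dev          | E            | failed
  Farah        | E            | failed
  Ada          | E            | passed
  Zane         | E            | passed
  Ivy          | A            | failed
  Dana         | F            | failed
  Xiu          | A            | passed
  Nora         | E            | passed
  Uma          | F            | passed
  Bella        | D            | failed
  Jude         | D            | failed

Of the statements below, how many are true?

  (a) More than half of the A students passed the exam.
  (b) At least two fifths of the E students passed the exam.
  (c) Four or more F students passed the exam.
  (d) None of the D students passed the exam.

3

(a) A: |A| = 9, |A ∩ B| = 4; needs |A ∩ B| > |A ∖ B| — false.
(b) E: |A| = 9, |A ∩ B| = 4; needs |A ∩ B| / |A| ≥ 2/5 — true.
(c) F: |A| = 6, |A ∩ B| = 4; needs |A ∩ B| ≥ 4 — true.
(d) D: |A| = 6, |A ∩ B| = 0; needs A ∩ B = ∅ (|A ∩ B| = 0) — true.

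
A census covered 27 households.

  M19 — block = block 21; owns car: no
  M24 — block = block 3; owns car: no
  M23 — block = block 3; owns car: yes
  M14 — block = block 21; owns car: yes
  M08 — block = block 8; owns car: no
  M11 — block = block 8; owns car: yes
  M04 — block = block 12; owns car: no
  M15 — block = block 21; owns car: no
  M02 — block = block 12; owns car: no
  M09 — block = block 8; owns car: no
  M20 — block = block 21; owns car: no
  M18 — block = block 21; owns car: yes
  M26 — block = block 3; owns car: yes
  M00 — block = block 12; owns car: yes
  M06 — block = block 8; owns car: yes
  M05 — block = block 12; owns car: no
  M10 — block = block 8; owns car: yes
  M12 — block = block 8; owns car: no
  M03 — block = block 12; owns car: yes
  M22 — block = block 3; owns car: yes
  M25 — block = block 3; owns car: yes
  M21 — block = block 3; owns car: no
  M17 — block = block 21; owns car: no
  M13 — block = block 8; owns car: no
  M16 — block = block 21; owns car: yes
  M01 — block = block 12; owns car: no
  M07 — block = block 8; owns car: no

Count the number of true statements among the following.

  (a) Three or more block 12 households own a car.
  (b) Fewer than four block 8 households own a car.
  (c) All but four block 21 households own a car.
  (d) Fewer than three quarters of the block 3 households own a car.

3

(a) block 12: |A| = 6, |A ∩ B| = 2; needs |A ∩ B| ≥ 3 — false.
(b) block 8: |A| = 8, |A ∩ B| = 3; needs |A ∩ B| < 4 — true.
(c) block 21: |A| = 7, |A ∩ B| = 3; needs |A ∖ B| = 4 — true.
(d) block 3: |A| = 6, |A ∩ B| = 4; needs |A ∩ B| / |A| < 3/4 — true.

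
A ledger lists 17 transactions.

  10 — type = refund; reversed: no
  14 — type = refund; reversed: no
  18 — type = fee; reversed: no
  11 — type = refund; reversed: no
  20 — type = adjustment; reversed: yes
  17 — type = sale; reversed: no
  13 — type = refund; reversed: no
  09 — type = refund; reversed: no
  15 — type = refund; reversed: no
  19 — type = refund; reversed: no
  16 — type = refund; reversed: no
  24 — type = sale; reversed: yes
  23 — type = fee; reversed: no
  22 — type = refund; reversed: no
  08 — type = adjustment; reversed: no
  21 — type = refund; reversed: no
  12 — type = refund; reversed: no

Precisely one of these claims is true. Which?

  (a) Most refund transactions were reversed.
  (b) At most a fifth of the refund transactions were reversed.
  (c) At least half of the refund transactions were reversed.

(b)

|A| = 11, |A ∩ B| = 0, |A ∖ B| = 11.
(a) requires |A ∩ B| > |A ∖ B|: false.
(b) requires |A ∩ B| / |A| ≤ 1/5: true.
(c) requires |A ∩ B| ≥ |A ∖ B|: false.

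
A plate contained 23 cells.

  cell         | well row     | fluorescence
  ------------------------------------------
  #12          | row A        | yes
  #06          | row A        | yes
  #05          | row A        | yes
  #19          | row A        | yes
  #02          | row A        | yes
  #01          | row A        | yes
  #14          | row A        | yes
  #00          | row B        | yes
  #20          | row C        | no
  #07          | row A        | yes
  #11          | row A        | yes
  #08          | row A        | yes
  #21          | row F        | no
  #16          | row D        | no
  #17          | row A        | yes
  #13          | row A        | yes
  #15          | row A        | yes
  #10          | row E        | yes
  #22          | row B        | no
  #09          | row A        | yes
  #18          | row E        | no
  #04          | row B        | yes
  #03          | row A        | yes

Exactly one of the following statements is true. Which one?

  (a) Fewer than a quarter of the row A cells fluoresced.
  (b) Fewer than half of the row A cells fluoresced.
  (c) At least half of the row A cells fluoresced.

|A| = 15, |A ∩ B| = 15, |A ∖ B| = 0.
(a) requires |A ∩ B| / |A| < 1/4: false.
(b) requires |A ∩ B| < |A ∖ B|: false.
(c) requires |A ∩ B| ≥ |A ∖ B|: true.

(c)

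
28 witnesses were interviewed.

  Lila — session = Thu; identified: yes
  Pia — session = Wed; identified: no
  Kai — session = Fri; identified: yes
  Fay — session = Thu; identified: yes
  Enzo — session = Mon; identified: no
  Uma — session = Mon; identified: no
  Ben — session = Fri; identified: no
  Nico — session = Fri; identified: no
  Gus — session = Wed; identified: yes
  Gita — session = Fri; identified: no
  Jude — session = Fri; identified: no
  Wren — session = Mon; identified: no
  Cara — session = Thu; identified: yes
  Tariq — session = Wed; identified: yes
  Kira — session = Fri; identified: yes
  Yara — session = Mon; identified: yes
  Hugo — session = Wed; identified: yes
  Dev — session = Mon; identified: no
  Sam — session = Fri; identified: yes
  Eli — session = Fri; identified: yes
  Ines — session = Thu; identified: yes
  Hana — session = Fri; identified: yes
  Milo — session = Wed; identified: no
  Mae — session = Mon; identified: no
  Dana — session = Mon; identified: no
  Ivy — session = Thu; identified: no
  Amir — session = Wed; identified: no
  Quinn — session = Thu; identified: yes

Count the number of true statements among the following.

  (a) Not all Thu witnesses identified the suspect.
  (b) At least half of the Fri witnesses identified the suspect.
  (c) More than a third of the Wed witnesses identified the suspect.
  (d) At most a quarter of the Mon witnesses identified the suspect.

4

(a) Thu: |A| = 6, |A ∩ B| = 5; needs A ⊄ B (|A ∖ B| ≥ 1) — true.
(b) Fri: |A| = 9, |A ∩ B| = 5; needs |A ∩ B| ≥ |A ∖ B| — true.
(c) Wed: |A| = 6, |A ∩ B| = 3; needs |A ∩ B| / |A| > 1/3 — true.
(d) Mon: |A| = 7, |A ∩ B| = 1; needs |A ∩ B| / |A| ≤ 1/4 — true.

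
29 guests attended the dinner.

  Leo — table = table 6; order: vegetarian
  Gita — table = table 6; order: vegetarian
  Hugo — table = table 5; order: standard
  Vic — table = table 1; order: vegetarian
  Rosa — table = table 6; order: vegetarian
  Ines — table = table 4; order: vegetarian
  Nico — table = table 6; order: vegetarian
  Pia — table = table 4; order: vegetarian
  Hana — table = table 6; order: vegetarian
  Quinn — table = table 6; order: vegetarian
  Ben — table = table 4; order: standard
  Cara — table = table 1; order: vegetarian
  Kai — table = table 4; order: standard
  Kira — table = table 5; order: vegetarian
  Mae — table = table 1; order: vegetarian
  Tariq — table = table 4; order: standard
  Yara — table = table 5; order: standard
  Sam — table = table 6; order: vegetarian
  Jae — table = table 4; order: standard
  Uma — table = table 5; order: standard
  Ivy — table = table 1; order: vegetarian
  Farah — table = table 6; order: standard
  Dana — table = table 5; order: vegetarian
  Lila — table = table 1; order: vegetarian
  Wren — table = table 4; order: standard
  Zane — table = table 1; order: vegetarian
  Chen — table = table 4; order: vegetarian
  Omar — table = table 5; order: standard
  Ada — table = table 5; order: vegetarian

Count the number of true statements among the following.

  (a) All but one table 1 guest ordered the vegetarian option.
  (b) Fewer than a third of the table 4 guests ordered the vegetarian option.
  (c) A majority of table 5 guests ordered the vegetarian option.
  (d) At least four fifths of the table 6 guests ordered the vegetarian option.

1

(a) table 1: |A| = 6, |A ∩ B| = 6; needs |A ∖ B| = 1 — false.
(b) table 4: |A| = 8, |A ∩ B| = 3; needs |A ∩ B| / |A| < 1/3 — false.
(c) table 5: |A| = 7, |A ∩ B| = 3; needs |A ∩ B| > |A ∖ B| — false.
(d) table 6: |A| = 8, |A ∩ B| = 7; needs |A ∩ B| / |A| ≥ 4/5 — true.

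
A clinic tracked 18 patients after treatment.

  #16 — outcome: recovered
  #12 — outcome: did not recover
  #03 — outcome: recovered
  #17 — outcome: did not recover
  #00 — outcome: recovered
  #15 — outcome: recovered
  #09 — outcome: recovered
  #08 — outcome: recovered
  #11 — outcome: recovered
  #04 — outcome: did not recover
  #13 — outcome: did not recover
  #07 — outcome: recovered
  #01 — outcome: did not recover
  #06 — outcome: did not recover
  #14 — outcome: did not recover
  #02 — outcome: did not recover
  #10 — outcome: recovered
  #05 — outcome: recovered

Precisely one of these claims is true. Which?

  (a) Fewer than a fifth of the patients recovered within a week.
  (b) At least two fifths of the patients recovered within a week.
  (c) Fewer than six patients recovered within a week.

(b)

|A| = 18, |A ∩ B| = 10, |A ∖ B| = 8.
(a) requires |A ∩ B| / |A| < 1/5: false.
(b) requires |A ∩ B| / |A| ≥ 2/5: true.
(c) requires |A ∩ B| < 6: false.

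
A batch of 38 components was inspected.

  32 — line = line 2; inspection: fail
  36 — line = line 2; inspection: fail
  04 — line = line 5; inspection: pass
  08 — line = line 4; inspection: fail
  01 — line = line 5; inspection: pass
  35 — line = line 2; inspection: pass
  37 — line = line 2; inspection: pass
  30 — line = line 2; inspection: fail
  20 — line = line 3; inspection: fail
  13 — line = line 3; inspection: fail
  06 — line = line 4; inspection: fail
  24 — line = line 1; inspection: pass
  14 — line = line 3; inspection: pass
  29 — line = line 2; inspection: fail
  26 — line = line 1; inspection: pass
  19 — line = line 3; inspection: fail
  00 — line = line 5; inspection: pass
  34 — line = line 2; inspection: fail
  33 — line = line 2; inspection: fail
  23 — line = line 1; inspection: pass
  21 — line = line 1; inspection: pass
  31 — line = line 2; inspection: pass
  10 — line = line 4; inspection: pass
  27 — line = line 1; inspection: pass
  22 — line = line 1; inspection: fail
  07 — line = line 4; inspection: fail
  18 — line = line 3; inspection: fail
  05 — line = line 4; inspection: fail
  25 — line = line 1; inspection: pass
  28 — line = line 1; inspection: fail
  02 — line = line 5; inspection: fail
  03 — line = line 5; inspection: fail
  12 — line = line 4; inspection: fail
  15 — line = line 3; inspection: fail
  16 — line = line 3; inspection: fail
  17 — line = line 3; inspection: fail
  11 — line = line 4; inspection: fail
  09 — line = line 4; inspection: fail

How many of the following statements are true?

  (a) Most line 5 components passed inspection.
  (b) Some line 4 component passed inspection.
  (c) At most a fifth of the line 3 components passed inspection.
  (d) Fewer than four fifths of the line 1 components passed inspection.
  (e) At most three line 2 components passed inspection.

(a) line 5: |A| = 5, |A ∩ B| = 3; needs |A ∩ B| > |A ∖ B| — true.
(b) line 4: |A| = 8, |A ∩ B| = 1; needs A ∩ B ≠ ∅ (|A ∩ B| ≥ 1) — true.
(c) line 3: |A| = 8, |A ∩ B| = 1; needs |A ∩ B| / |A| ≤ 1/5 — true.
(d) line 1: |A| = 8, |A ∩ B| = 6; needs |A ∩ B| / |A| < 4/5 — true.
(e) line 2: |A| = 9, |A ∩ B| = 3; needs |A ∩ B| ≤ 3 — true.

5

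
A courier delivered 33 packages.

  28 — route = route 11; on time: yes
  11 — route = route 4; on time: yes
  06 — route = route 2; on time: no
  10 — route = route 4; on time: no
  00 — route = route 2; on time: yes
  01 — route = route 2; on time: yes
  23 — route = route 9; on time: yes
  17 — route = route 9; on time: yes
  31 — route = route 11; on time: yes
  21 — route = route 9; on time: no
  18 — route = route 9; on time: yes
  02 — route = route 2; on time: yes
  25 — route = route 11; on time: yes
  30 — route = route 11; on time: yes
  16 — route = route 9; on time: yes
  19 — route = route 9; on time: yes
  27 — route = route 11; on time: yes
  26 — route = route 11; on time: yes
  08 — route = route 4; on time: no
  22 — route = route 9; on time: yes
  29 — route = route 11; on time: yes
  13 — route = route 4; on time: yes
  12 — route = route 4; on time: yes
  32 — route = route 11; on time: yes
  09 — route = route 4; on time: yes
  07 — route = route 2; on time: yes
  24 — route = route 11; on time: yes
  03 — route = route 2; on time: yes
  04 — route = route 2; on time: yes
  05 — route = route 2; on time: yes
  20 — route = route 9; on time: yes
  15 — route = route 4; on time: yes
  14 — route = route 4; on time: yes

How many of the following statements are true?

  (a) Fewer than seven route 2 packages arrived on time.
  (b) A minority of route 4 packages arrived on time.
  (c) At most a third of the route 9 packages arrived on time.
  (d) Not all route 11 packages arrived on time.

(a) route 2: |A| = 8, |A ∩ B| = 7; needs |A ∩ B| < 7 — false.
(b) route 4: |A| = 8, |A ∩ B| = 6; needs |A ∩ B| < |A ∖ B| — false.
(c) route 9: |A| = 8, |A ∩ B| = 7; needs |A ∩ B| / |A| ≤ 1/3 — false.
(d) route 11: |A| = 9, |A ∩ B| = 9; needs A ⊄ B (|A ∖ B| ≥ 1) — false.

0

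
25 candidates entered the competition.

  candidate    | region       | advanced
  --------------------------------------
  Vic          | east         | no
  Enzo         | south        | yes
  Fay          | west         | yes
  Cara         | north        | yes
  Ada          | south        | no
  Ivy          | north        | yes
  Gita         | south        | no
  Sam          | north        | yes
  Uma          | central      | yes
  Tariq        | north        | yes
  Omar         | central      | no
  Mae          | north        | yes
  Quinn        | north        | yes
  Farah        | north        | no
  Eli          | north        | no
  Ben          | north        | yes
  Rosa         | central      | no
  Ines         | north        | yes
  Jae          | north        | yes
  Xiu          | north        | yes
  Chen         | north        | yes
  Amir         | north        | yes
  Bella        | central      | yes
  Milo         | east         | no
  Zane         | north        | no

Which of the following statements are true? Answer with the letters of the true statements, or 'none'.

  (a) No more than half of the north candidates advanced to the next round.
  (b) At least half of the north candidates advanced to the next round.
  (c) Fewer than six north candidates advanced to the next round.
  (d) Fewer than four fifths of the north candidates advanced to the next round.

|A| = 15, |A ∩ B| = 12, |A ∖ B| = 3.
(a) |A ∩ B| ≤ |A ∖ B|: fails.
(b) |A ∩ B| ≥ |A ∖ B|: holds.
(c) |A ∩ B| < 6: fails.
(d) |A ∩ B| / |A| < 4/5: fails.

(b)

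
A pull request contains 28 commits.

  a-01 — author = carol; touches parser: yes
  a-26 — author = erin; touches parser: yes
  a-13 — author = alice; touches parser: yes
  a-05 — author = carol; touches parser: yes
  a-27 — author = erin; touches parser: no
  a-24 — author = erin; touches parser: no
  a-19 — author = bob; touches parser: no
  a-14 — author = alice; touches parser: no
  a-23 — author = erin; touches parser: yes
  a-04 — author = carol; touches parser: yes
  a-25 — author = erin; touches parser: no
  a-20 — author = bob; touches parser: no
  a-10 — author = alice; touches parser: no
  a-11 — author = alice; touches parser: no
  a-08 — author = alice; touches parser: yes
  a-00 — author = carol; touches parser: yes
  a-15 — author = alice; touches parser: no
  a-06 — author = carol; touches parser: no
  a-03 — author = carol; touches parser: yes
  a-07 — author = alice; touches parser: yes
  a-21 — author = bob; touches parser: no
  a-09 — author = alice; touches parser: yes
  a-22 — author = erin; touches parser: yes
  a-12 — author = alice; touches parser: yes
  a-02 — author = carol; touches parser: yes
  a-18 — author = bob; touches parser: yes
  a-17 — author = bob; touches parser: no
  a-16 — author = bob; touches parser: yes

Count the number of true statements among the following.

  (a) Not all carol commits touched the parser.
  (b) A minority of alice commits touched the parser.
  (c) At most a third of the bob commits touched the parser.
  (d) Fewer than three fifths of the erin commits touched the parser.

3

(a) carol: |A| = 7, |A ∩ B| = 6; needs A ⊄ B (|A ∖ B| ≥ 1) — true.
(b) alice: |A| = 9, |A ∩ B| = 5; needs |A ∩ B| < |A ∖ B| — false.
(c) bob: |A| = 6, |A ∩ B| = 2; needs |A ∩ B| / |A| ≤ 1/3 — true.
(d) erin: |A| = 6, |A ∩ B| = 3; needs |A ∩ B| / |A| < 3/5 — true.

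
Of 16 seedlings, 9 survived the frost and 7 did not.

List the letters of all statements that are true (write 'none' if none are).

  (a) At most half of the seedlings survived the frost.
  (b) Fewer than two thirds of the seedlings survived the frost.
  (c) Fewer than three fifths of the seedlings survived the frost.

|A| = 16, |A ∩ B| = 9, |A ∖ B| = 7.
(a) |A ∩ B| ≤ |A ∖ B|: fails.
(b) |A ∩ B| / |A| < 2/3: holds.
(c) |A ∩ B| / |A| < 3/5: holds.

(b), (c)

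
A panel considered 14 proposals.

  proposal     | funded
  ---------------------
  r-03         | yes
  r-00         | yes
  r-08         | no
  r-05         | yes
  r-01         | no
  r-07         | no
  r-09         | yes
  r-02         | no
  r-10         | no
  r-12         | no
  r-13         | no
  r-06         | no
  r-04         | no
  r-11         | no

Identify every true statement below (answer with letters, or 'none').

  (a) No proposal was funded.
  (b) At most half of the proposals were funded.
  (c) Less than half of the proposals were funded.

(b), (c)

|A| = 14, |A ∩ B| = 4, |A ∖ B| = 10.
(a) A ∩ B = ∅ (|A ∩ B| = 0): fails.
(b) |A ∩ B| ≤ |A ∖ B|: holds.
(c) |A ∩ B| < |A ∖ B|: holds.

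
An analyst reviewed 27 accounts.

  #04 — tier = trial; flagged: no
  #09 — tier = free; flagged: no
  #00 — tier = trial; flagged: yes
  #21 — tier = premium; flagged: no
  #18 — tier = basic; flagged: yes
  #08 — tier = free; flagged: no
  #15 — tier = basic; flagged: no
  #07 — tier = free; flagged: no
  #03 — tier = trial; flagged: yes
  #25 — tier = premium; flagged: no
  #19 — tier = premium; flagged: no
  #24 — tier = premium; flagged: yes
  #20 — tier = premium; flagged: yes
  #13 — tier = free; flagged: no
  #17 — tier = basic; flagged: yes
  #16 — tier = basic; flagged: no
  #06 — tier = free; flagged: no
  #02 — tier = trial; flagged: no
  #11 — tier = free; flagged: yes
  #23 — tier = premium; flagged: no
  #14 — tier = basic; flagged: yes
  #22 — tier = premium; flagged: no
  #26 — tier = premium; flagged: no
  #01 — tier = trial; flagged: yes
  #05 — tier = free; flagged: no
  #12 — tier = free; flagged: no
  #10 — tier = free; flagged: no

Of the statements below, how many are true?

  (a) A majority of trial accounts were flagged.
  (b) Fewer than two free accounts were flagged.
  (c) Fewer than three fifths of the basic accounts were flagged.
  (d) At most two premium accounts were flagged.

(a) trial: |A| = 5, |A ∩ B| = 3; needs |A ∩ B| > |A ∖ B| — true.
(b) free: |A| = 9, |A ∩ B| = 1; needs |A ∩ B| < 2 — true.
(c) basic: |A| = 5, |A ∩ B| = 3; needs |A ∩ B| / |A| < 3/5 — false.
(d) premium: |A| = 8, |A ∩ B| = 2; needs |A ∩ B| ≤ 2 — true.

3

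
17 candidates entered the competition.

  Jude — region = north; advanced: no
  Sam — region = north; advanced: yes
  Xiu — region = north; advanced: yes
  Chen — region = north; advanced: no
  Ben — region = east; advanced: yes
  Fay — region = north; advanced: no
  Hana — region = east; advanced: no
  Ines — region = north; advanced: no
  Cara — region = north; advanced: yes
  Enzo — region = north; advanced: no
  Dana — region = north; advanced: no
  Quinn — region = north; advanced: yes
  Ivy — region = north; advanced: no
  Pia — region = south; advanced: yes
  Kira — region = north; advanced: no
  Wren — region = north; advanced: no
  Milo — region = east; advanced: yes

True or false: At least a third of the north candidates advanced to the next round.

False

The determiner here denotes the relation: |A ∩ B| / |A| ≥ 1/3.
A (the restrictor) = {Jude, Sam, Xiu, Chen, Fay, Ines, Cara, Enzo, Dana, Quinn, Ivy, Kira, Wren}, |A| = 13.
A ∩ B = {Sam, Xiu, Cara, Quinn}, so |A ∩ B| = 4.
A ∖ B = {Jude, Chen, Fay, Ines, Enzo, Dana, Ivy, Kira, Wren}, so |A ∖ B| = 9.
|A ∩ B|/|A| = 4/13, so the statement is false.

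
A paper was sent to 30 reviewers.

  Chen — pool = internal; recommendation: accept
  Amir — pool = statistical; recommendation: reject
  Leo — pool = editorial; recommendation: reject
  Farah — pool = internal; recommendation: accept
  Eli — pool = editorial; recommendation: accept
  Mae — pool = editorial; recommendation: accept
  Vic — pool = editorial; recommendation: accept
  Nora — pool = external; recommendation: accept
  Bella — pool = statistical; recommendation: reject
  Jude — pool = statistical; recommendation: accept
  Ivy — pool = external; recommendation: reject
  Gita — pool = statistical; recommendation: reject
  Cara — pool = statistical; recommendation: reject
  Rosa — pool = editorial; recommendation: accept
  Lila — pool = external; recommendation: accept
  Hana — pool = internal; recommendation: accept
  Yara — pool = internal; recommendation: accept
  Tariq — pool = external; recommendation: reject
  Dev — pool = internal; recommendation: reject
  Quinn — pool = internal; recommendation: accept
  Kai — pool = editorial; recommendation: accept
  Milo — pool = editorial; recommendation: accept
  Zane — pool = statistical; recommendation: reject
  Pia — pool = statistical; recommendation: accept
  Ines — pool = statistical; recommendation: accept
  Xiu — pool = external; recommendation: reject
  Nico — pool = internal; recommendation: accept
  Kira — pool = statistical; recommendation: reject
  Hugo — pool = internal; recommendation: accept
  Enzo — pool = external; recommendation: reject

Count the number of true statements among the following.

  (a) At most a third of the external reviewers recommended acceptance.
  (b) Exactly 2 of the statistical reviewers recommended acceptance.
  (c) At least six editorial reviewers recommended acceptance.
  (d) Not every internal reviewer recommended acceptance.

3

(a) external: |A| = 6, |A ∩ B| = 2; needs |A ∩ B| / |A| ≤ 1/3 — true.
(b) statistical: |A| = 9, |A ∩ B| = 3; needs |A ∩ B| = 2 — false.
(c) editorial: |A| = 7, |A ∩ B| = 6; needs |A ∩ B| ≥ 6 — true.
(d) internal: |A| = 8, |A ∩ B| = 7; needs A ⊄ B (|A ∖ B| ≥ 1) — true.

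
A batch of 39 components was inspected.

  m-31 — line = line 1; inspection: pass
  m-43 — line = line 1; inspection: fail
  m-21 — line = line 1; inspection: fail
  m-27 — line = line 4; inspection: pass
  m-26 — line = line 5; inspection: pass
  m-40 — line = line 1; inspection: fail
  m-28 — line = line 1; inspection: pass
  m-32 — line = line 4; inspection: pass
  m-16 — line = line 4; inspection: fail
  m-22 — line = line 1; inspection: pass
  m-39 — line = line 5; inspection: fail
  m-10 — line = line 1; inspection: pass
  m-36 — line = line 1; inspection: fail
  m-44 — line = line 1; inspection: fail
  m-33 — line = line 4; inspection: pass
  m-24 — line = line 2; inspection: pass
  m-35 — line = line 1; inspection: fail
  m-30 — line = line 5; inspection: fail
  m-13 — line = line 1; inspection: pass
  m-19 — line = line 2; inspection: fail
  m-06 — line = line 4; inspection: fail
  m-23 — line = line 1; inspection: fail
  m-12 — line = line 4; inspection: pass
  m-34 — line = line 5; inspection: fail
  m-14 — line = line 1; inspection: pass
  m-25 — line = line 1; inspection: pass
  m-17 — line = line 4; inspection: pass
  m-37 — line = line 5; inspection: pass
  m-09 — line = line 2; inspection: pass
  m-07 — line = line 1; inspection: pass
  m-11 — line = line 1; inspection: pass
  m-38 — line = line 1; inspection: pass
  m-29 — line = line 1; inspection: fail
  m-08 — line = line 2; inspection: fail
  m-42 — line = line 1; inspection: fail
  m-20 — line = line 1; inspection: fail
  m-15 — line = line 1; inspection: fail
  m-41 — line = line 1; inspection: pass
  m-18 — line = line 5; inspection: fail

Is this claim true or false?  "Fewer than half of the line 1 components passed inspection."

The determiner here denotes the relation: |A ∩ B| < |A ∖ B|.
|A| = 22, |A ∩ B| = 11, |A ∖ B| = 11.
11 = 11, so the statement is false.

False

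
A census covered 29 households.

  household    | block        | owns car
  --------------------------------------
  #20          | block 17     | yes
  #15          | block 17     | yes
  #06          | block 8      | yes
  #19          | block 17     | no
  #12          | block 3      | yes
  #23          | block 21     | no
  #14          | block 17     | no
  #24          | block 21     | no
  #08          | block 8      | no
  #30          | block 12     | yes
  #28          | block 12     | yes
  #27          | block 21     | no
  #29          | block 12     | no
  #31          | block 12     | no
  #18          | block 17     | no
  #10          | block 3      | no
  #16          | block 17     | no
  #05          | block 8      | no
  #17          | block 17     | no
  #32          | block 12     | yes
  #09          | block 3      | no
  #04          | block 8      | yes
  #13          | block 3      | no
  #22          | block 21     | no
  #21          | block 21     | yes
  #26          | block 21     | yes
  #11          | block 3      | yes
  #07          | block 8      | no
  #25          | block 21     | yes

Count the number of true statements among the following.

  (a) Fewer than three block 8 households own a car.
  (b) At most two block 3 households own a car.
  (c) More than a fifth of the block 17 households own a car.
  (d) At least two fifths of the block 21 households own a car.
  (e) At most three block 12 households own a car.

5

(a) block 8: |A| = 5, |A ∩ B| = 2; needs |A ∩ B| < 3 — true.
(b) block 3: |A| = 5, |A ∩ B| = 2; needs |A ∩ B| ≤ 2 — true.
(c) block 17: |A| = 7, |A ∩ B| = 2; needs |A ∩ B| / |A| > 1/5 — true.
(d) block 21: |A| = 7, |A ∩ B| = 3; needs |A ∩ B| / |A| ≥ 2/5 — true.
(e) block 12: |A| = 5, |A ∩ B| = 3; needs |A ∩ B| ≤ 3 — true.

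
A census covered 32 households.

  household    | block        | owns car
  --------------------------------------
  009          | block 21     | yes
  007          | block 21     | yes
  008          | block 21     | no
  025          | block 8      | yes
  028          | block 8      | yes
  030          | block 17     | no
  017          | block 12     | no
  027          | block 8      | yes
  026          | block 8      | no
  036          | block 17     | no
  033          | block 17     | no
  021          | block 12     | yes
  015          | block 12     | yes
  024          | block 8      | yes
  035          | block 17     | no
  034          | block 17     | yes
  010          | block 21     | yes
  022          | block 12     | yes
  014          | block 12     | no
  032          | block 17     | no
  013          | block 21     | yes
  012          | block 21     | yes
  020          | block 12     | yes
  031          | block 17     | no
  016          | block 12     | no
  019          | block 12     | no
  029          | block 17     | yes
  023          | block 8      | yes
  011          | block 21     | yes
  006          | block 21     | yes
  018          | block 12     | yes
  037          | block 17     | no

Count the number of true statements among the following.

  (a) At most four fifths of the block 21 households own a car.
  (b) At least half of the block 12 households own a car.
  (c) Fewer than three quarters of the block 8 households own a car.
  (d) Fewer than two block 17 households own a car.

1

(a) block 21: |A| = 8, |A ∩ B| = 7; needs |A ∩ B| / |A| ≤ 4/5 — false.
(b) block 12: |A| = 9, |A ∩ B| = 5; needs |A ∩ B| ≥ |A ∖ B| — true.
(c) block 8: |A| = 6, |A ∩ B| = 5; needs |A ∩ B| / |A| < 3/4 — false.
(d) block 17: |A| = 9, |A ∩ B| = 2; needs |A ∩ B| < 2 — false.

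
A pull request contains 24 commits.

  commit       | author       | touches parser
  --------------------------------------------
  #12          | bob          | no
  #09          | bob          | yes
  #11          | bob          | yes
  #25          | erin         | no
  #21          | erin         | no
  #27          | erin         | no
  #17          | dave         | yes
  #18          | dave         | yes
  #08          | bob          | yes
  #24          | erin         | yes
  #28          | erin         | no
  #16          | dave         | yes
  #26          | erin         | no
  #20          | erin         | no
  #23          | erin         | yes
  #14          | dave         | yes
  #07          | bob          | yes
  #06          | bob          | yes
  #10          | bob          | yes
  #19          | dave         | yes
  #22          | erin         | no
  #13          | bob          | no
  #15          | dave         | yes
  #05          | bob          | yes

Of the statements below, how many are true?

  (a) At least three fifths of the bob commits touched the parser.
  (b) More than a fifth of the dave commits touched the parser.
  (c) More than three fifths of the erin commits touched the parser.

(a) bob: |A| = 9, |A ∩ B| = 7; needs |A ∩ B| / |A| ≥ 3/5 — true.
(b) dave: |A| = 6, |A ∩ B| = 6; needs |A ∩ B| / |A| > 1/5 — true.
(c) erin: |A| = 9, |A ∩ B| = 2; needs |A ∩ B| / |A| > 3/5 — false.

2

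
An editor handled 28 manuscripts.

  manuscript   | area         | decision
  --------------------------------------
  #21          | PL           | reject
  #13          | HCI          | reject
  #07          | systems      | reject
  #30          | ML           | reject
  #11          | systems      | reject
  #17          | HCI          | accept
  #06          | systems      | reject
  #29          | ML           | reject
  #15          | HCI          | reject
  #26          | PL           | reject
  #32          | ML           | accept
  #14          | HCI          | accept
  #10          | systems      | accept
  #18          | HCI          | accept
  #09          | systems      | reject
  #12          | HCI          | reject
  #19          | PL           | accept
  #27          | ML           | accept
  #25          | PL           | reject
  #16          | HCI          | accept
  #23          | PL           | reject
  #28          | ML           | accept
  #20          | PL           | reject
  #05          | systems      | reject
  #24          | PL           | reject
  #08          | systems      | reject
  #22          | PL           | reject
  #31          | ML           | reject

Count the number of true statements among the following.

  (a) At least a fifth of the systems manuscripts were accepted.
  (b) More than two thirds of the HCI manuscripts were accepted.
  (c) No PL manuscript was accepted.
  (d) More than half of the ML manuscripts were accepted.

(a) systems: |A| = 7, |A ∩ B| = 1; needs |A ∩ B| / |A| ≥ 1/5 — false.
(b) HCI: |A| = 7, |A ∩ B| = 4; needs |A ∩ B| / |A| > 2/3 — false.
(c) PL: |A| = 8, |A ∩ B| = 1; needs A ∩ B = ∅ (|A ∩ B| = 0) — false.
(d) ML: |A| = 6, |A ∩ B| = 3; needs |A ∩ B| > |A ∖ B| — false.

0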